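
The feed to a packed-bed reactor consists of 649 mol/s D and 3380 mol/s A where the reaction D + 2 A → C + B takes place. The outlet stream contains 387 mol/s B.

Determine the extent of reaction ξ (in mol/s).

ξ = 387 mol/s

For B: n = n₀ + 1ξ → 387 = 0 + 1ξ, giving ξ = 387 mol/s.
Outlet amounts (n = n₀ + ν ξ):
  D: 649 − 1(387) = 262
  A: 3380 − 2(387) = 2606
  C: 0 + 1(387) = 387
  B: 0 + 1(387) = 387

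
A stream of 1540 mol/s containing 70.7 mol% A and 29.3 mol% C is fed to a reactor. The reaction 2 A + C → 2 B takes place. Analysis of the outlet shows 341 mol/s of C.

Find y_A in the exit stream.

For C: n = n₀ − 1ξ → 341 = 451.2 − 1ξ, giving ξ = 110.2 mol/s.
Outlet amounts (n = n₀ + ν ξ):
  A: 1089 − 2(110.2) = 868.3
  C: 451.2 − 1(110.2) = 341
  B: 0 + 2(110.2) = 220.4
Total out = 1430 mol/s; y_A = 868.3 / 1430 = 0.6073.

0.607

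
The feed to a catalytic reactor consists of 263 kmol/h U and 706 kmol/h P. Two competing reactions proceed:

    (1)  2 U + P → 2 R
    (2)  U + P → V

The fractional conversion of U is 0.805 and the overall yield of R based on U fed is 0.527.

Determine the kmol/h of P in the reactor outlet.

Yield of R: 2ξ₁ / 263 = 0.527 → ξ₁ = 69.3 kmol/h.
Conversion of U: 2ξ₁ + 1ξ₂ = 0.805 × 263 = 211.7 → ξ₂ = 73.11 kmol/h.
Outlet amounts (n = n₀ + Σ ν·ξ):
  U: 263 − 2(69.3) − 1(73.11) = 51.28
  P: 706 − 1(69.3) − 1(73.11) = 563.6
  R: 0 + 2(69.3) = 138.6
  V: 0 + 1(73.11) = 73.11

564 kmol/h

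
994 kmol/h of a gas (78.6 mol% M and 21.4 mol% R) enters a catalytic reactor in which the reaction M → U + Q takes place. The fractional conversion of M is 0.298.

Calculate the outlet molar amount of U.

233 kmol/h

M reacted = 0.298 × 781.3 = 232.8 kmol/h; ν_M = −1, so ξ = 232.8/1 = 232.8 kmol/h.
Outlet amounts (n = n₀ + ν ξ):
  M: 781.3 − 1(232.8) = 548.5
  U: 0 + 1(232.8) = 232.8
  Q: 0 + 1(232.8) = 232.8
  R: 212.7 (inert)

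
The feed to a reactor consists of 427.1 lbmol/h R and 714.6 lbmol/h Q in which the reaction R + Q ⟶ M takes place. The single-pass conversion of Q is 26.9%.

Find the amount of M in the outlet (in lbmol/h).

Q reacted = 0.269 × 714.6 = 192.2 lbmol/h; ν_Q = −1, so ξ = 192.2/1 = 192.2 lbmol/h.
Outlet amounts (n = n₀ + ν ξ):
  R: 427.1 − 1(192.2) = 234.9
  Q: 714.6 − 1(192.2) = 522.4
  M: 0 + 1(192.2) = 192.2

192 lbmol/h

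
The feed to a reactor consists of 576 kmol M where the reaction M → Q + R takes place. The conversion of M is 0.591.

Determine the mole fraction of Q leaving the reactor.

0.371

M reacted = 0.591 × 576 = 340.4 kmol; ν_M = −1, so ξ = 340.4/1 = 340.4 kmol.
Outlet amounts (n = n₀ + ν ξ):
  M: 576 − 1(340.4) = 235.6
  Q: 0 + 1(340.4) = 340.4
  R: 0 + 1(340.4) = 340.4
Total out = 916.4 kmol; y_Q = 340.4 / 916.4 = 0.3715.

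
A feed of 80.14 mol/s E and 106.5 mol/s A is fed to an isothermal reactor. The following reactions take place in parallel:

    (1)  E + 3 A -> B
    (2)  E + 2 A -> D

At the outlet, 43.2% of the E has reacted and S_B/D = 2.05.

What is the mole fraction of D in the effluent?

0.121

Conversion of E: E consumed = 0.432 × 80.14 = 34.62 mol/s = 1ξ₁ + 1ξ₂.
Selectivity: 1ξ₁ / (1ξ₂) = 2.05 → ξ₁ = 2.05 ξ₂.
Substitute: (1·2.05 + 1) ξ₂ = 34.62 → ξ₂ = 11.35 mol/s, ξ₁ = 23.27 mol/s.
Outlet amounts (n = n₀ + Σ ν·ξ):
  E: 80.14 − 1(23.27) − 1(11.35) = 45.52
  A: 106.5 − 3(23.27) − 2(11.35) = 13.99
  B: 0 + 1(23.27) = 23.27
  D: 0 + 1(11.35) = 11.35
Total out = 94.13 mol/s; y_D = 11.35 / 94.13 = 0.1206.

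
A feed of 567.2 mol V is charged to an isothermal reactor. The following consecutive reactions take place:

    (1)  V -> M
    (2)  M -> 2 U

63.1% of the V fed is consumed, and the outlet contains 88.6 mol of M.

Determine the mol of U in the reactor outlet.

539 mol

Conversion of V: V consumed = 1ξ₁ = 0.631 × 567.2 → ξ₁ = 357.9 mol.
M balance: n_M = 0 + 1ξ₁ − 1ξ₂ = 88.6 → ξ₂ = (1·357.9 − 88.6)/1 = 269.3 mol.
Outlet amounts (n = n₀ + Σ ν·ξ):
  V: 567.2 − 1(357.9) = 209.3
  M: 0 + 1(357.9) − 1(269.3) = 88.6
  U: 0 + 2(269.3) = 538.6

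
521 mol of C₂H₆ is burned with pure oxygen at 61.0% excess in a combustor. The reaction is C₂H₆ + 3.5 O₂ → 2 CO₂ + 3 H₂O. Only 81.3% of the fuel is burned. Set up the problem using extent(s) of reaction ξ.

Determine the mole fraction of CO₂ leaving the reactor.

0.231

Stoichiometric O₂ = 3.5 × 521 = 1824 mol; O₂ fed = 1824 × 1.610 = 2936 mol.
Fuel reacted = 0.813 × 521 → ξ = 423.6 mol.
Outlet (n = n₀ + ν ξ):
  C₂H₆: 521 − 1(423.6) = 97.43
  O₂: 2936 − 3.5(423.6) = 1453
  CO₂: 0 + 2(423.6) = 847.1
  H₂O: 0 + 3(423.6) = 1271
Total out = 3669 mol; y_CO₂ = 847.1 / 3669 = 0.2309.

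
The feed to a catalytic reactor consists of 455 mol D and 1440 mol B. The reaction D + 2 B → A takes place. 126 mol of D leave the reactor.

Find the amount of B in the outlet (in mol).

For D: n = n₀ − 1ξ → 126 = 455 − 1ξ, giving ξ = 329 mol.
Outlet amounts (n = n₀ + ν ξ):
  D: 455 − 1(329) = 126
  B: 1440 − 2(329) = 782
  A: 0 + 1(329) = 329

782 mol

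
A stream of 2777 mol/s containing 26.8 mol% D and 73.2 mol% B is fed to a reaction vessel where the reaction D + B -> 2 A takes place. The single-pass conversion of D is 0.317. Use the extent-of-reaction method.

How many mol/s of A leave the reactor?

D reacted = 0.317 × 744.2 = 235.9 mol/s; ν_D = −1, so ξ = 235.9/1 = 235.9 mol/s.
Outlet amounts (n = n₀ + ν ξ):
  D: 744.2 − 1(235.9) = 508.3
  B: 2033 − 1(235.9) = 1797
  A: 0 + 2(235.9) = 471.8

472 mol/s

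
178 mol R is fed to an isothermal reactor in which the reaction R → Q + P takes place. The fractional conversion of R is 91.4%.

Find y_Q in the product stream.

R reacted = 0.914 × 178 = 162.7 mol; ν_R = −1, so ξ = 162.7/1 = 162.7 mol.
Outlet amounts (n = n₀ + ν ξ):
  R: 178 − 1(162.7) = 15.31
  Q: 0 + 1(162.7) = 162.7
  P: 0 + 1(162.7) = 162.7
Total out = 340.7 mol; y_Q = 162.7 / 340.7 = 0.4775.

0.478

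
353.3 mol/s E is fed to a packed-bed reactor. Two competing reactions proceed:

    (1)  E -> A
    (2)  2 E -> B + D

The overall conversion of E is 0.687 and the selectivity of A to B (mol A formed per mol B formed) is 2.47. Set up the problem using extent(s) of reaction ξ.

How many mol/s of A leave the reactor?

Conversion of E: E consumed = 0.687 × 353.3 = 242.7 mol/s = 1ξ₁ + 2ξ₂.
Selectivity: 1ξ₁ / (1ξ₂) = 2.47 → ξ₁ = 2.47 ξ₂.
Substitute: (1·2.47 + 2) ξ₂ = 242.7 → ξ₂ = 54.3 mol/s, ξ₁ = 134.1 mol/s.
Outlet amounts (n = n₀ + Σ ν·ξ):
  E: 353.3 − 1(134.1) − 2(54.3) = 110.6
  A: 0 + 1(134.1) = 134.1
  B: 0 + 1(54.3) = 54.3
  D: 0 + 1(54.3) = 54.3

134 mol/s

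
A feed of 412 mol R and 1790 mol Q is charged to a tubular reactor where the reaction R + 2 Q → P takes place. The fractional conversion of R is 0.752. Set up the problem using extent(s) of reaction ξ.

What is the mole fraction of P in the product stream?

0.196

R reacted = 0.752 × 412 = 309.8 mol; ν_R = −1, so ξ = 309.8/1 = 309.8 mol.
Outlet amounts (n = n₀ + ν ξ):
  R: 412 − 1(309.8) = 102.2
  Q: 1790 − 2(309.8) = 1170
  P: 0 + 1(309.8) = 309.8
Total out = 1582 mol; y_P = 309.8 / 1582 = 0.1958.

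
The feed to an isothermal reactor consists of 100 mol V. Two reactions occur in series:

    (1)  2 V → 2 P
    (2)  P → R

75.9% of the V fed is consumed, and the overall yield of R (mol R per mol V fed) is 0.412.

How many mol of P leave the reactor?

Conversion of V: V consumed = 2ξ₁ = 0.759 × 100 → ξ₁ = 37.95 mol.
Yield of R: 1ξ₂ / 100 = 0.412 → ξ₂ = 41.2 mol.
Outlet amounts (n = n₀ + Σ ν·ξ):
  V: 100 − 2(37.95) = 24.1
  P: 0 + 2(37.95) − 1(41.2) = 34.7
  R: 0 + 1(41.2) = 41.2

34.7 mol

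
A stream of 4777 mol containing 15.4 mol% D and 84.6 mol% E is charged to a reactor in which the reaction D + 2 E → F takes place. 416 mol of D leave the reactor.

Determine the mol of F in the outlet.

For D: n = n₀ − 1ξ → 416 = 735.7 − 1ξ, giving ξ = 319.7 mol.
Outlet amounts (n = n₀ + ν ξ):
  D: 735.7 − 1(319.7) = 416
  E: 4041 − 2(319.7) = 3402
  F: 0 + 1(319.7) = 319.7

320 mol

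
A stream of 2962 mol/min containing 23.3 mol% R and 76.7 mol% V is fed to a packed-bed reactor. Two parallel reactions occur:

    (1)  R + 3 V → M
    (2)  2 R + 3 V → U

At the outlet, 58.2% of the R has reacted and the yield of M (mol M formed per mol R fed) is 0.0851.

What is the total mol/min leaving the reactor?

Yield of M: 1ξ₁ / 690.1 = 0.0851 → ξ₁ = 58.73 mol/min.
Conversion of R: 1ξ₁ + 2ξ₂ = 0.582 × 690.1 = 401.7 → ξ₂ = 171.5 mol/min.
Outlet amounts (n = n₀ + Σ ν·ξ):
  R: 690.1 − 1(58.73) − 2(171.5) = 288.5
  V: 2272 − 3(58.73) − 3(171.5) = 1581
  M: 0 + 1(58.73) = 58.73
  U: 0 + 1(171.5) = 171.5
Total out = 288.5 + 1581 + 58.73 + 171.5 = 2100 mol/min.

2100 mol/min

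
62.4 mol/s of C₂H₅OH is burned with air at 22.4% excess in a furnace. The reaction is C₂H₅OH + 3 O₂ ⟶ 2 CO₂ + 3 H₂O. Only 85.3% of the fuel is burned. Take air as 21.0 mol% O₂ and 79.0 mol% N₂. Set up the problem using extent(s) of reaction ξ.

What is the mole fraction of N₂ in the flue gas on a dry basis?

0.823

Stoichiometric O₂ = 3 × 62.4 = 187.2 mol/s; O₂ fed = 187.2 × 1.224 = 229.1 mol/s.
N₂ fed = 229.1 × 79/21 = 862 mol/s.
Fuel reacted = 0.853 × 62.4 → ξ = 53.23 mol/s.
Outlet (n = n₀ + ν ξ):
  C₂H₅OH: 62.4 − 1(53.23) = 9.173
  O₂: 229.1 − 3(53.23) = 69.45
  N₂: 862 (inert)
  CO₂: 0 + 2(53.23) = 106.5
  H₂O: 0 + 3(53.23) = 159.7
Dry total = 1047 mol/s; y_N₂ (dry) = 862 / 1047 = 0.8232.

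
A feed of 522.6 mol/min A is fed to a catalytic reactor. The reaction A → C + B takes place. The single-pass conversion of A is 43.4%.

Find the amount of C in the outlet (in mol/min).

227 mol/min

A reacted = 0.434 × 522.6 = 226.8 mol/min; ν_A = −1, so ξ = 226.8/1 = 226.8 mol/min.
Outlet amounts (n = n₀ + ν ξ):
  A: 522.6 − 1(226.8) = 295.8
  C: 0 + 1(226.8) = 226.8
  B: 0 + 1(226.8) = 226.8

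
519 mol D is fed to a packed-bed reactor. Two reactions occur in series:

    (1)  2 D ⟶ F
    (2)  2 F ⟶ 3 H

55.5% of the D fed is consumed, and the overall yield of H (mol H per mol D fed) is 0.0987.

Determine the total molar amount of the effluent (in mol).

392 mol

Conversion of D: D consumed = 2ξ₁ = 0.555 × 519 → ξ₁ = 144 mol.
Yield of H: 3ξ₂ / 519 = 0.0987 → ξ₂ = 17.08 mol.
Outlet amounts (n = n₀ + Σ ν·ξ):
  D: 519 − 2(144) = 231
  F: 0 + 1(144) − 2(17.08) = 109.9
  H: 0 + 3(17.08) = 51.23
Total out = 231 + 109.9 + 51.23 = 392.1 mol.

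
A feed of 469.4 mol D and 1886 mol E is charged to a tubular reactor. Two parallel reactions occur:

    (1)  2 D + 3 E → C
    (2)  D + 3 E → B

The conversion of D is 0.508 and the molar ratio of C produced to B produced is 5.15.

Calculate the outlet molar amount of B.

21.1 mol

Conversion of D: D consumed = 0.508 × 469.4 = 238.5 mol = 2ξ₁ + 1ξ₂.
Selectivity: 1ξ₁ / (1ξ₂) = 5.15 → ξ₁ = 5.15 ξ₂.
Substitute: (2·5.15 + 1) ξ₂ = 238.5 → ξ₂ = 21.1 mol, ξ₁ = 108.7 mol.
Outlet amounts (n = n₀ + Σ ν·ξ):
  D: 469.4 − 2(108.7) − 1(21.1) = 230.9
  E: 1886 − 3(108.7) − 3(21.1) = 1497
  C: 0 + 1(108.7) = 108.7
  B: 0 + 1(21.1) = 21.1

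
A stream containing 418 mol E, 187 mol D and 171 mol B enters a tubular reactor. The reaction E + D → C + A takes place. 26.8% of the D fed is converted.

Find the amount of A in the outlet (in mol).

D reacted = 0.268 × 187 = 50.12 mol; ν_D = −1, so ξ = 50.12/1 = 50.12 mol.
Outlet amounts (n = n₀ + ν ξ):
  E: 418 − 1(50.12) = 367.9
  D: 187 − 1(50.12) = 136.9
  C: 0 + 1(50.12) = 50.12
  A: 0 + 1(50.12) = 50.12
  B: 171 (inert)

50.1 mol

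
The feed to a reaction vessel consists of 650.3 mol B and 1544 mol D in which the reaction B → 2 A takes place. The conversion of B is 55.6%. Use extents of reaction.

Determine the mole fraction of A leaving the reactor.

B reacted = 0.556 × 650.3 = 361.6 mol; ν_B = −1, so ξ = 361.6/1 = 361.6 mol.
Outlet amounts (n = n₀ + ν ξ):
  B: 650.3 − 1(361.6) = 288.7
  A: 0 + 2(361.6) = 723.1
  D: 1544 (inert)
Total out = 2556 mol; y_A = 723.1 / 2556 = 0.2829.

0.283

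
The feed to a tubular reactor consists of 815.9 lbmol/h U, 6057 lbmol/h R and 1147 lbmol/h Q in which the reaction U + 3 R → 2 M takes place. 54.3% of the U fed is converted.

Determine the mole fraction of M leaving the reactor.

0.124

U reacted = 0.543 × 815.9 = 443 lbmol/h; ν_U = −1, so ξ = 443/1 = 443 lbmol/h.
Outlet amounts (n = n₀ + ν ξ):
  U: 815.9 − 1(443) = 372.9
  R: 6057 − 3(443) = 4728
  M: 0 + 2(443) = 886.1
  Q: 1147 (inert)
Total out = 7134 lbmol/h; y_M = 886.1 / 7134 = 0.1242.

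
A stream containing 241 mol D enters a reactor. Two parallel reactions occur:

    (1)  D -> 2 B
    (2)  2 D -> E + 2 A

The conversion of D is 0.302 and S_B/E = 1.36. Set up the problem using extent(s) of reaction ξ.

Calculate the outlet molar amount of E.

Conversion of D: D consumed = 0.302 × 241 = 72.78 mol = 1ξ₁ + 2ξ₂.
Selectivity: 2ξ₁ / (1ξ₂) = 1.36 → ξ₁ = 0.68 ξ₂.
Substitute: (1·0.68 + 2) ξ₂ = 72.78 → ξ₂ = 27.16 mol, ξ₁ = 18.47 mol.
Outlet amounts (n = n₀ + Σ ν·ξ):
  D: 241 − 1(18.47) − 2(27.16) = 168.2
  B: 0 + 2(18.47) = 36.93
  E: 0 + 1(27.16) = 27.16
  A: 0 + 2(27.16) = 54.31

27.2 mol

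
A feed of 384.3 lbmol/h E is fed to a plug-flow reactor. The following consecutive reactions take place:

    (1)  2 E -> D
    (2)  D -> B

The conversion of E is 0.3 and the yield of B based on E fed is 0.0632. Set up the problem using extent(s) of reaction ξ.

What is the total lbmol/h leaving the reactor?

327 lbmol/h

Conversion of E: E consumed = 2ξ₁ = 0.3 × 384.3 → ξ₁ = 57.64 lbmol/h.
Yield of B: 1ξ₂ / 384.3 = 0.0632 → ξ₂ = 24.29 lbmol/h.
Outlet amounts (n = n₀ + Σ ν·ξ):
  E: 384.3 − 2(57.64) = 269
  D: 0 + 1(57.64) − 1(24.29) = 33.36
  B: 0 + 1(24.29) = 24.29
Total out = 269 + 33.36 + 24.29 = 326.7 lbmol/h.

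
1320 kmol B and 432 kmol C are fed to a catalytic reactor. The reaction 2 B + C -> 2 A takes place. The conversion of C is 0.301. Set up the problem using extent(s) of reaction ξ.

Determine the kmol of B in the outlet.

1060 kmol

C reacted = 0.301 × 432 = 130 kmol; ν_C = −1, so ξ = 130/1 = 130 kmol.
Outlet amounts (n = n₀ + ν ξ):
  B: 1320 − 2(130) = 1060
  C: 432 − 1(130) = 302
  A: 0 + 2(130) = 260.1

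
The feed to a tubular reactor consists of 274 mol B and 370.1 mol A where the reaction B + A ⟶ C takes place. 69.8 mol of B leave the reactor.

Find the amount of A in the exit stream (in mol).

166 mol

For B: n = n₀ − 1ξ → 69.8 = 274 − 1ξ, giving ξ = 204.2 mol.
Outlet amounts (n = n₀ + ν ξ):
  B: 274 − 1(204.2) = 69.8
  A: 370.1 − 1(204.2) = 165.9
  C: 0 + 1(204.2) = 204.2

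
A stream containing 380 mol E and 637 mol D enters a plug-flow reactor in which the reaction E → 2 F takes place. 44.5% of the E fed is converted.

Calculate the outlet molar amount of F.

338 mol

E reacted = 0.445 × 380 = 169.1 mol; ν_E = −1, so ξ = 169.1/1 = 169.1 mol.
Outlet amounts (n = n₀ + ν ξ):
  E: 380 − 1(169.1) = 210.9
  F: 0 + 2(169.1) = 338.2
  D: 637 (inert)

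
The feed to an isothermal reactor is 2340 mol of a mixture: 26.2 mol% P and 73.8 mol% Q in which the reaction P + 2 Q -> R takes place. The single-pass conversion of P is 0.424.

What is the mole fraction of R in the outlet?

P reacted = 0.424 × 613.1 = 259.9 mol; ν_P = −1, so ξ = 259.9/1 = 259.9 mol.
Outlet amounts (n = n₀ + ν ξ):
  P: 613.1 − 1(259.9) = 353.1
  Q: 1727 − 2(259.9) = 1207
  R: 0 + 1(259.9) = 259.9
Total out = 1820 mol; y_R = 259.9 / 1820 = 0.1428.

0.143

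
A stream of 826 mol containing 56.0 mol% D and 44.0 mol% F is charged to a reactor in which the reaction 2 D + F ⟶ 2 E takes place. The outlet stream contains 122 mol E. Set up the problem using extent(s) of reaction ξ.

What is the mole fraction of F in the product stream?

0.395

For E: n = n₀ + 2ξ → 122 = 0 + 2ξ, giving ξ = 61 mol.
Outlet amounts (n = n₀ + ν ξ):
  D: 462.6 − 2(61) = 340.6
  F: 363.4 − 1(61) = 302.4
  E: 0 + 2(61) = 122
Total out = 765 mol; y_F = 302.4 / 765 = 0.3953.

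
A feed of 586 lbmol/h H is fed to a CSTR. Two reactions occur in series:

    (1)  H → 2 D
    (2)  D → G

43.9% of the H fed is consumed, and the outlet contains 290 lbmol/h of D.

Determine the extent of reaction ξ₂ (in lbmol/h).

Conversion of H: H consumed = 1ξ₁ = 0.439 × 586 → ξ₁ = 257.3 lbmol/h.
D balance: n_D = 0 + 2ξ₁ − 1ξ₂ = 290 → ξ₂ = (2·257.3 − 290)/1 = 224.5 lbmol/h.
Outlet amounts (n = n₀ + Σ ν·ξ):
  H: 586 − 1(257.3) = 328.7
  D: 0 + 2(257.3) − 1(224.5) = 290
  G: 0 + 1(224.5) = 224.5

ξ₂ = 225 lbmol/h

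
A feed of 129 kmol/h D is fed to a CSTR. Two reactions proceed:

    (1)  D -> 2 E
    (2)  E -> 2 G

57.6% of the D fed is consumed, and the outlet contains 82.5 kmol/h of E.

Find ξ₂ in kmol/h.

ξ₂ = 66.1 kmol/h

Conversion of D: D consumed = 1ξ₁ = 0.576 × 129 → ξ₁ = 74.3 kmol/h.
E balance: n_E = 0 + 2ξ₁ − 1ξ₂ = 82.5 → ξ₂ = (2·74.3 − 82.5)/1 = 66.11 kmol/h.
Outlet amounts (n = n₀ + Σ ν·ξ):
  D: 129 − 1(74.3) = 54.7
  E: 0 + 2(74.3) − 1(66.11) = 82.5
  G: 0 + 2(66.11) = 132.2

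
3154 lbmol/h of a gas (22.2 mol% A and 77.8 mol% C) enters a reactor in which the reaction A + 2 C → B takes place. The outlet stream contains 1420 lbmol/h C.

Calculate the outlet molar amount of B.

517 lbmol/h

For C: n = n₀ − 2ξ → 1420 = 2454 − 2ξ, giving ξ = 516.9 lbmol/h.
Outlet amounts (n = n₀ + ν ξ):
  A: 700.2 − 1(516.9) = 183.3
  C: 2454 − 2(516.9) = 1420
  B: 0 + 1(516.9) = 516.9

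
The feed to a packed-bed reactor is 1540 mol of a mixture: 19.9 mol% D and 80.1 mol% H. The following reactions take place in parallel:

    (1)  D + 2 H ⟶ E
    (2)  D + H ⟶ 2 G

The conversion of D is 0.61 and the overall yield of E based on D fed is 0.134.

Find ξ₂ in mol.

Yield of E: 1ξ₁ / 306.5 = 0.134 → ξ₁ = 41.07 mol.
Conversion of D: 1ξ₁ + 1ξ₂ = 0.61 × 306.5 = 186.9 → ξ₂ = 145.9 mol.
Outlet amounts (n = n₀ + Σ ν·ξ):
  D: 306.5 − 1(41.07) − 1(145.9) = 119.5
  H: 1234 − 2(41.07) − 1(145.9) = 1006
  E: 0 + 1(41.07) = 41.07
  G: 0 + 2(145.9) = 291.7

ξ₂ = 146 mol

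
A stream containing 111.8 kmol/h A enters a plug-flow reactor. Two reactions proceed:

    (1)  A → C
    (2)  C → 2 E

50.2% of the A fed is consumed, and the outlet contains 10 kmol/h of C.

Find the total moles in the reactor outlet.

158 kmol/h

Conversion of A: A consumed = 1ξ₁ = 0.502 × 111.8 → ξ₁ = 56.12 kmol/h.
C balance: n_C = 0 + 1ξ₁ − 1ξ₂ = 10 → ξ₂ = (1·56.12 − 10)/1 = 46.12 kmol/h.
Outlet amounts (n = n₀ + Σ ν·ξ):
  A: 111.8 − 1(56.12) = 55.68
  C: 0 + 1(56.12) − 1(46.12) = 10
  E: 0 + 2(46.12) = 92.25
Total out = 55.68 + 10 + 92.25 = 157.9 kmol/h.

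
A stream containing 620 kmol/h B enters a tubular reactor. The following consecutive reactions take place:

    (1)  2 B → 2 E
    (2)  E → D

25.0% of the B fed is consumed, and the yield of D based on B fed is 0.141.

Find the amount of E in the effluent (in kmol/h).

Conversion of B: B consumed = 2ξ₁ = 0.25 × 620 → ξ₁ = 77.5 kmol/h.
Yield of D: 1ξ₂ / 620 = 0.141 → ξ₂ = 87.42 kmol/h.
Outlet amounts (n = n₀ + Σ ν·ξ):
  B: 620 − 2(77.5) = 465
  E: 0 + 2(77.5) − 1(87.42) = 67.58
  D: 0 + 1(87.42) = 87.42

67.6 kmol/h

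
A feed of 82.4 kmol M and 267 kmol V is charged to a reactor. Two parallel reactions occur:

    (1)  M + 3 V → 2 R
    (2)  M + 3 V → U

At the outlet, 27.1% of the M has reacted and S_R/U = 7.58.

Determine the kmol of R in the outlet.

35.3 kmol

Conversion of M: M consumed = 0.271 × 82.4 = 22.33 kmol = 1ξ₁ + 1ξ₂.
Selectivity: 2ξ₁ / (1ξ₂) = 7.58 → ξ₁ = 3.79 ξ₂.
Substitute: (1·3.79 + 1) ξ₂ = 22.33 → ξ₂ = 4.662 kmol, ξ₁ = 17.67 kmol.
Outlet amounts (n = n₀ + Σ ν·ξ):
  M: 82.4 − 1(17.67) − 1(4.662) = 60.07
  V: 267 − 3(17.67) − 3(4.662) = 200
  R: 0 + 2(17.67) = 35.34
  U: 0 + 1(4.662) = 4.662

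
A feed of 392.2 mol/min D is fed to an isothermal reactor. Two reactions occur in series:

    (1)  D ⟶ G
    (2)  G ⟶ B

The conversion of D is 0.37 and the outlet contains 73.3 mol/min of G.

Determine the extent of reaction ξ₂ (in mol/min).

Conversion of D: D consumed = 1ξ₁ = 0.37 × 392.2 → ξ₁ = 145.1 mol/min.
G balance: n_G = 0 + 1ξ₁ − 1ξ₂ = 73.3 → ξ₂ = (1·145.1 − 73.3)/1 = 71.81 mol/min.
Outlet amounts (n = n₀ + Σ ν·ξ):
  D: 392.2 − 1(145.1) = 247.1
  G: 0 + 1(145.1) − 1(71.81) = 73.3
  B: 0 + 1(71.81) = 71.81

ξ₂ = 71.8 mol/min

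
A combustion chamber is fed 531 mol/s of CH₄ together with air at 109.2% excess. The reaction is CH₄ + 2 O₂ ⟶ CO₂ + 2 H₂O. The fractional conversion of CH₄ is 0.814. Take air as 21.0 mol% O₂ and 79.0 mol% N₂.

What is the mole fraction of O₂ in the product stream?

0.122

Stoichiometric O₂ = 2 × 531 = 1062 mol/s; O₂ fed = 1062 × 2.092 = 2222 mol/s.
N₂ fed = 2222 × 79/21 = 8358 mol/s.
Fuel reacted = 0.814 × 531 → ξ = 432.2 mol/s.
Outlet (n = n₀ + ν ξ):
  CH₄: 531 − 1(432.2) = 98.77
  O₂: 2222 − 2(432.2) = 1357
  N₂: 8358 (inert)
  CO₂: 0 + 1(432.2) = 432.2
  H₂O: 0 + 2(432.2) = 864.5
Total out = 11110 mol/s; y_O₂ = 1357 / 11110 = 0.1222.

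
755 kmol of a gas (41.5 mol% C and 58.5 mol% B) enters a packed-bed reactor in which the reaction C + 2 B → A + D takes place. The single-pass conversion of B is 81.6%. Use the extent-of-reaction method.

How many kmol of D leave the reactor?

180 kmol

B reacted = 0.816 × 441.7 = 360.4 kmol; ν_B = −2, so ξ = 360.4/2 = 180.2 kmol.
Outlet amounts (n = n₀ + ν ξ):
  C: 313.3 − 1(180.2) = 133.1
  B: 441.7 − 2(180.2) = 81.27
  A: 0 + 1(180.2) = 180.2
  D: 0 + 1(180.2) = 180.2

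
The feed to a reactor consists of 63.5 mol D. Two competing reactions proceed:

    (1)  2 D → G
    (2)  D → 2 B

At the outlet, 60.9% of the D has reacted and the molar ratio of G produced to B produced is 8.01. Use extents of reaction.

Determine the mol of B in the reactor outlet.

Conversion of D: D consumed = 0.609 × 63.5 = 38.67 mol = 2ξ₁ + 1ξ₂.
Selectivity: 1ξ₁ / (2ξ₂) = 8.01 → ξ₁ = 16.02 ξ₂.
Substitute: (2·16.02 + 1) ξ₂ = 38.67 → ξ₂ = 1.17 mol, ξ₁ = 18.75 mol.
Outlet amounts (n = n₀ + Σ ν·ξ):
  D: 63.5 − 2(18.75) − 1(1.17) = 24.83
  G: 0 + 1(18.75) = 18.75
  B: 0 + 2(1.17) = 2.341

2.34 mol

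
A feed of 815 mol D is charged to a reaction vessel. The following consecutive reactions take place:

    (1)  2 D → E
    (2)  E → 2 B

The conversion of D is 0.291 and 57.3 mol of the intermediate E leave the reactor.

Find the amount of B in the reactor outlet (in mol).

123 mol

Conversion of D: D consumed = 2ξ₁ = 0.291 × 815 → ξ₁ = 118.6 mol.
E balance: n_E = 0 + 1ξ₁ − 1ξ₂ = 57.3 → ξ₂ = (1·118.6 − 57.3)/1 = 61.28 mol.
Outlet amounts (n = n₀ + Σ ν·ξ):
  D: 815 − 2(118.6) = 577.8
  E: 0 + 1(118.6) − 1(61.28) = 57.3
  B: 0 + 2(61.28) = 122.6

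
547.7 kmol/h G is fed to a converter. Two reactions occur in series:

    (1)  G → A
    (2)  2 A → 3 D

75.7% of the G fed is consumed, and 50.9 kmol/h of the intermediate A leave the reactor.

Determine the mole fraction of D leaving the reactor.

Conversion of G: G consumed = 1ξ₁ = 0.757 × 547.7 → ξ₁ = 414.6 kmol/h.
A balance: n_A = 0 + 1ξ₁ − 2ξ₂ = 50.9 → ξ₂ = (1·414.6 − 50.9)/2 = 181.9 kmol/h.
Outlet amounts (n = n₀ + Σ ν·ξ):
  G: 547.7 − 1(414.6) = 133.1
  A: 0 + 1(414.6) − 2(181.9) = 50.9
  D: 0 + 3(181.9) = 545.6
Total out = 729.6 kmol/h; y_D = 545.6 / 729.6 = 0.7478.

0.748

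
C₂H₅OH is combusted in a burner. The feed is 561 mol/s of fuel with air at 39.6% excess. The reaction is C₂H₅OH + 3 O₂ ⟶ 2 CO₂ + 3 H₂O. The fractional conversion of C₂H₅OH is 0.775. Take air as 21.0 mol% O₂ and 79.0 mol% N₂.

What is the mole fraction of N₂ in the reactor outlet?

Stoichiometric O₂ = 3 × 561 = 1683 mol/s; O₂ fed = 1683 × 1.396 = 2349 mol/s.
N₂ fed = 2349 × 79/21 = 8838 mol/s.
Fuel reacted = 0.775 × 561 → ξ = 434.8 mol/s.
Outlet (n = n₀ + ν ξ):
  C₂H₅OH: 561 − 1(434.8) = 126.2
  O₂: 2349 − 3(434.8) = 1045
  N₂: 8838 (inert)
  CO₂: 0 + 2(434.8) = 869.6
  H₂O: 0 + 3(434.8) = 1304
Total out = 12180 mol/s; y_N₂ = 8838 / 12180 = 0.7254.

0.725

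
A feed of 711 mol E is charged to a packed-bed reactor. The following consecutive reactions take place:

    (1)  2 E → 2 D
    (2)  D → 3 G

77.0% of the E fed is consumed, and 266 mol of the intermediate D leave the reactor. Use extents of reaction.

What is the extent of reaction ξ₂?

ξ₂ = 281 mol

Conversion of E: E consumed = 2ξ₁ = 0.77 × 711 → ξ₁ = 273.7 mol.
D balance: n_D = 0 + 2ξ₁ − 1ξ₂ = 266 → ξ₂ = (2·273.7 − 266)/1 = 281.5 mol.
Outlet amounts (n = n₀ + Σ ν·ξ):
  E: 711 − 2(273.7) = 163.5
  D: 0 + 2(273.7) − 1(281.5) = 266
  G: 0 + 3(281.5) = 844.4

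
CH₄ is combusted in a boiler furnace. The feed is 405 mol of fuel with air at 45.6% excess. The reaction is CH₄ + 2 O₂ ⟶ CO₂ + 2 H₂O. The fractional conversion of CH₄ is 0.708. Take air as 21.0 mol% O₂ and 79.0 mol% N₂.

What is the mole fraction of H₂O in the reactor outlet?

0.0952

Stoichiometric O₂ = 2 × 405 = 810 mol; O₂ fed = 810 × 1.456 = 1179 mol.
N₂ fed = 1179 × 79/21 = 4437 mol.
Fuel reacted = 0.708 × 405 → ξ = 286.7 mol.
Outlet (n = n₀ + ν ξ):
  CH₄: 405 − 1(286.7) = 118.3
  O₂: 1179 − 2(286.7) = 605.9
  N₂: 4437 (inert)
  CO₂: 0 + 1(286.7) = 286.7
  H₂O: 0 + 2(286.7) = 573.5
Total out = 6021 mol; y_H₂O = 573.5 / 6021 = 0.09525.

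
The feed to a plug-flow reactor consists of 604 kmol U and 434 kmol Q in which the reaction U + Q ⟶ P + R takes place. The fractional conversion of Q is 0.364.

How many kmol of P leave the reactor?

Q reacted = 0.364 × 434 = 158 kmol; ν_Q = −1, so ξ = 158/1 = 158 kmol.
Outlet amounts (n = n₀ + ν ξ):
  U: 604 − 1(158) = 446
  Q: 434 − 1(158) = 276
  P: 0 + 1(158) = 158
  R: 0 + 1(158) = 158

158 kmol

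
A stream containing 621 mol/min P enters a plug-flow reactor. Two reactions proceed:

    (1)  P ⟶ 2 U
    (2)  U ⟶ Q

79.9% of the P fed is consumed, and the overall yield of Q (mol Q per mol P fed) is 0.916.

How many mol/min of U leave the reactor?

Conversion of P: P consumed = 1ξ₁ = 0.799 × 621 → ξ₁ = 496.2 mol/min.
Yield of Q: 1ξ₂ / 621 = 0.916 → ξ₂ = 568.8 mol/min.
Outlet amounts (n = n₀ + Σ ν·ξ):
  P: 621 − 1(496.2) = 124.8
  U: 0 + 2(496.2) − 1(568.8) = 423.5
  Q: 0 + 1(568.8) = 568.8

424 mol/min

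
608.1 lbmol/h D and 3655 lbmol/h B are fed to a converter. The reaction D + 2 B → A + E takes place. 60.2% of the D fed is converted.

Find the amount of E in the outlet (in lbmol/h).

366 lbmol/h

D reacted = 0.602 × 608.1 = 366.1 lbmol/h; ν_D = −1, so ξ = 366.1/1 = 366.1 lbmol/h.
Outlet amounts (n = n₀ + ν ξ):
  D: 608.1 − 1(366.1) = 242
  B: 3655 − 2(366.1) = 2923
  A: 0 + 1(366.1) = 366.1
  E: 0 + 1(366.1) = 366.1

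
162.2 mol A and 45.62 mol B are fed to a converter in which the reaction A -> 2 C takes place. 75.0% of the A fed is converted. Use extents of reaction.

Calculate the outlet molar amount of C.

243 mol

A reacted = 0.75 × 162.2 = 121.6 mol; ν_A = −1, so ξ = 121.6/1 = 121.6 mol.
Outlet amounts (n = n₀ + ν ξ):
  A: 162.2 − 1(121.6) = 40.55
  C: 0 + 2(121.6) = 243.3
  B: 45.62 (inert)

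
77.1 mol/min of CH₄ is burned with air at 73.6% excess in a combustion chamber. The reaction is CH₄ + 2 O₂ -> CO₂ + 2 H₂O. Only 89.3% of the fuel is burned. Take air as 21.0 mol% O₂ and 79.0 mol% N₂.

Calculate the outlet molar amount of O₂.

Stoichiometric O₂ = 2 × 77.1 = 154.2 mol/min; O₂ fed = 154.2 × 1.736 = 267.7 mol/min.
N₂ fed = 267.7 × 79/21 = 1007 mol/min.
Fuel reacted = 0.893 × 77.1 → ξ = 68.85 mol/min.
Outlet (n = n₀ + ν ξ):
  CH₄: 77.1 − 1(68.85) = 8.25
  O₂: 267.7 − 2(68.85) = 130
  N₂: 1007 (inert)
  CO₂: 0 + 1(68.85) = 68.85
  H₂O: 0 + 2(68.85) = 137.7

130 mol/min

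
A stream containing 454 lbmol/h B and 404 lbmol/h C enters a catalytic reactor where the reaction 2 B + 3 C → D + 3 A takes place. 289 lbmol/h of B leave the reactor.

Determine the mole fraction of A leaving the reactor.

0.319

For B: n = n₀ − 2ξ → 289 = 454 − 2ξ, giving ξ = 82.5 lbmol/h.
Outlet amounts (n = n₀ + ν ξ):
  B: 454 − 2(82.5) = 289
  C: 404 − 3(82.5) = 156.5
  D: 0 + 1(82.5) = 82.5
  A: 0 + 3(82.5) = 247.5
Total out = 775.5 lbmol/h; y_A = 247.5 / 775.5 = 0.3191.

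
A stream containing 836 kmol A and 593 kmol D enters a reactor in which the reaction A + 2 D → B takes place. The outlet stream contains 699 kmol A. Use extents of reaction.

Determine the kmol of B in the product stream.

For A: n = n₀ − 1ξ → 699 = 836 − 1ξ, giving ξ = 137 kmol.
Outlet amounts (n = n₀ + ν ξ):
  A: 836 − 1(137) = 699
  D: 593 − 2(137) = 319
  B: 0 + 1(137) = 137

137 kmol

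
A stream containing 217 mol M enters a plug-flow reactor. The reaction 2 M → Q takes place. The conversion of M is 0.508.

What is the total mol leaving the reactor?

M reacted = 0.508 × 217 = 110.2 mol; ν_M = −2, so ξ = 110.2/2 = 55.12 mol.
Outlet amounts (n = n₀ + ν ξ):
  M: 217 − 2(55.12) = 106.8
  Q: 0 + 1(55.12) = 55.12
Total out = 106.8 + 55.12 = 161.9 mol.

162 mol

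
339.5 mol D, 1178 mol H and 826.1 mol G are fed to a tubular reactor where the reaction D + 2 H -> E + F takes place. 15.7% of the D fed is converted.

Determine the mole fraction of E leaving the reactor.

0.0233

D reacted = 0.157 × 339.5 = 53.3 mol; ν_D = −1, so ξ = 53.3/1 = 53.3 mol.
Outlet amounts (n = n₀ + ν ξ):
  D: 339.5 − 1(53.3) = 286.2
  H: 1178 − 2(53.3) = 1071
  E: 0 + 1(53.3) = 53.3
  F: 0 + 1(53.3) = 53.3
  G: 826.1 (inert)
Total out = 2290 mol; y_E = 53.3 / 2290 = 0.02327.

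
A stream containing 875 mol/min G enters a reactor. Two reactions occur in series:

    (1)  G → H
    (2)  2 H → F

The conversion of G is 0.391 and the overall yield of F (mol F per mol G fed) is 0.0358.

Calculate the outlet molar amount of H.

279 mol/min

Conversion of G: G consumed = 1ξ₁ = 0.391 × 875 → ξ₁ = 342.1 mol/min.
Yield of F: 1ξ₂ / 875 = 0.0358 → ξ₂ = 31.32 mol/min.
Outlet amounts (n = n₀ + Σ ν·ξ):
  G: 875 − 1(342.1) = 532.9
  H: 0 + 1(342.1) − 2(31.32) = 279.5
  F: 0 + 1(31.32) = 31.32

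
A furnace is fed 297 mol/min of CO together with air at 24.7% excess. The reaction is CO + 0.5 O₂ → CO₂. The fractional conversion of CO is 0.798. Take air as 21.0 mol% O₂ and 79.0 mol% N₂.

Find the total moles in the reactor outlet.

1060 mol/min

Stoichiometric O₂ = 0.5 × 297 = 148.5 mol/min; O₂ fed = 148.5 × 1.247 = 185.2 mol/min.
N₂ fed = 185.2 × 79/21 = 696.6 mol/min.
Fuel reacted = 0.798 × 297 → ξ = 237 mol/min.
Outlet (n = n₀ + ν ξ):
  CO: 297 − 1(237) = 59.99
  O₂: 185.2 − 0.5(237) = 66.68
  N₂: 696.6 (inert)
  CO₂: 0 + 1(237) = 237
Total out = 59.99 + 66.68 + 696.6 + 237 = 1060 mol/min.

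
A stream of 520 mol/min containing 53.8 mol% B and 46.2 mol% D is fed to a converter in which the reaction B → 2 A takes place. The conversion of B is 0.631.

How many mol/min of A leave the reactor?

B reacted = 0.631 × 279.8 = 176.5 mol/min; ν_B = −1, so ξ = 176.5/1 = 176.5 mol/min.
Outlet amounts (n = n₀ + ν ξ):
  B: 279.8 − 1(176.5) = 103.2
  A: 0 + 2(176.5) = 353.1
  D: 240.2 (inert)

353 mol/min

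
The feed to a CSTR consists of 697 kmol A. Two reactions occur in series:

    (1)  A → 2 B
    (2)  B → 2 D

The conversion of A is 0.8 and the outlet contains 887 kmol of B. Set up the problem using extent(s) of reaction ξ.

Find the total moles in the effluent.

1480 kmol

Conversion of A: A consumed = 1ξ₁ = 0.8 × 697 → ξ₁ = 557.6 kmol.
B balance: n_B = 0 + 2ξ₁ − 1ξ₂ = 887 → ξ₂ = (2·557.6 − 887)/1 = 228.2 kmol.
Outlet amounts (n = n₀ + Σ ν·ξ):
  A: 697 − 1(557.6) = 139.4
  B: 0 + 2(557.6) − 1(228.2) = 887
  D: 0 + 2(228.2) = 456.4
Total out = 139.4 + 887 + 456.4 = 1483 kmol.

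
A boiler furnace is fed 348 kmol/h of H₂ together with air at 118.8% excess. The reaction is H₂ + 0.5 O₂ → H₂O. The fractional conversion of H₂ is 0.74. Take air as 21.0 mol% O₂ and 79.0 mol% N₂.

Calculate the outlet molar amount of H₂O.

Stoichiometric O₂ = 0.5 × 348 = 174 kmol/h; O₂ fed = 174 × 2.188 = 380.7 kmol/h.
N₂ fed = 380.7 × 79/21 = 1432 kmol/h.
Fuel reacted = 0.74 × 348 → ξ = 257.5 kmol/h.
Outlet (n = n₀ + ν ξ):
  H₂: 348 − 1(257.5) = 90.48
  O₂: 380.7 − 0.5(257.5) = 252
  N₂: 1432 (inert)
  H₂O: 0 + 1(257.5) = 257.5

258 kmol/h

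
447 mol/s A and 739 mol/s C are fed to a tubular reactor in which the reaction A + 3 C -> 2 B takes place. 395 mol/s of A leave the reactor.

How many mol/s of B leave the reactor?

For A: n = n₀ − 1ξ → 395 = 447 − 1ξ, giving ξ = 52 mol/s.
Outlet amounts (n = n₀ + ν ξ):
  A: 447 − 1(52) = 395
  C: 739 − 3(52) = 583
  B: 0 + 2(52) = 104

104 mol/s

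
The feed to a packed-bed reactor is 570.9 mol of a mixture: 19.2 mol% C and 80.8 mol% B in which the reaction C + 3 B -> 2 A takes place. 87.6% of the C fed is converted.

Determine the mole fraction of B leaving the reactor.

C reacted = 0.876 × 109.6 = 96.02 mol; ν_C = −1, so ξ = 96.02/1 = 96.02 mol.
Outlet amounts (n = n₀ + ν ξ):
  C: 109.6 − 1(96.02) = 13.59
  B: 461.3 − 3(96.02) = 173.2
  A: 0 + 2(96.02) = 192
Total out = 378.9 mol; y_B = 173.2 / 378.9 = 0.4572.

0.457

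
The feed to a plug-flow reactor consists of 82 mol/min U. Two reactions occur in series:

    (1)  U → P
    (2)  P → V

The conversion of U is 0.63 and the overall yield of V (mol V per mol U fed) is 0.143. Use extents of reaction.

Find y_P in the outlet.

Conversion of U: U consumed = 1ξ₁ = 0.63 × 82 → ξ₁ = 51.66 mol/min.
Yield of V: 1ξ₂ / 82 = 0.143 → ξ₂ = 11.73 mol/min.
Outlet amounts (n = n₀ + Σ ν·ξ):
  U: 82 − 1(51.66) = 30.34
  P: 0 + 1(51.66) − 1(11.73) = 39.93
  V: 0 + 1(11.73) = 11.73
Total out = 82 mol/min; y_P = 39.93 / 82 = 0.487.

0.487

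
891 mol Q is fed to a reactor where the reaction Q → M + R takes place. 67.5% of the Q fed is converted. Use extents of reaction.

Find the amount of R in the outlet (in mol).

Q reacted = 0.675 × 891 = 601.4 mol; ν_Q = −1, so ξ = 601.4/1 = 601.4 mol.
Outlet amounts (n = n₀ + ν ξ):
  Q: 891 − 1(601.4) = 289.6
  M: 0 + 1(601.4) = 601.4
  R: 0 + 1(601.4) = 601.4

601 mol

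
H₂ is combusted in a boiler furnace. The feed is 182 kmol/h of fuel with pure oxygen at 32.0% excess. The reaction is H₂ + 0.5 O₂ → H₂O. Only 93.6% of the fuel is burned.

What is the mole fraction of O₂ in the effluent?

0.161

Stoichiometric O₂ = 0.5 × 182 = 91 kmol/h; O₂ fed = 91 × 1.320 = 120.1 kmol/h.
Fuel reacted = 0.936 × 182 → ξ = 170.4 kmol/h.
Outlet (n = n₀ + ν ξ):
  H₂: 182 − 1(170.4) = 11.65
  O₂: 120.1 − 0.5(170.4) = 34.94
  H₂O: 0 + 1(170.4) = 170.4
Total out = 216.9 kmol/h; y_O₂ = 34.94 / 216.9 = 0.1611.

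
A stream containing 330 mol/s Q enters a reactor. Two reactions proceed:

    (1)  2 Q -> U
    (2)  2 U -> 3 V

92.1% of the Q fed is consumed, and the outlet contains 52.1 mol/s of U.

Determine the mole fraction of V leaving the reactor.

0.657

Conversion of Q: Q consumed = 2ξ₁ = 0.921 × 330 → ξ₁ = 152 mol/s.
U balance: n_U = 0 + 1ξ₁ − 2ξ₂ = 52.1 → ξ₂ = (1·152 − 52.1)/2 = 49.93 mol/s.
Outlet amounts (n = n₀ + Σ ν·ξ):
  Q: 330 − 2(152) = 26.07
  U: 0 + 1(152) − 2(49.93) = 52.1
  V: 0 + 3(49.93) = 149.8
Total out = 228 mol/s; y_V = 149.8 / 228 = 0.6571.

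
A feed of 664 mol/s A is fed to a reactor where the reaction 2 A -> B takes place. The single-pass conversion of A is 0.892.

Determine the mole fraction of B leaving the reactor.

A reacted = 0.892 × 664 = 592.3 mol/s; ν_A = −2, so ξ = 592.3/2 = 296.1 mol/s.
Outlet amounts (n = n₀ + ν ξ):
  A: 664 − 2(296.1) = 71.71
  B: 0 + 1(296.1) = 296.1
Total out = 367.9 mol/s; y_B = 296.1 / 367.9 = 0.8051.

0.805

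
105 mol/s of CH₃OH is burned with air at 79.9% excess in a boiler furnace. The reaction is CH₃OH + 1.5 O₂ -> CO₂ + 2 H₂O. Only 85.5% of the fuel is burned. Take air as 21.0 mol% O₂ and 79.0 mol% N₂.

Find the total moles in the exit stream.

Stoichiometric O₂ = 1.5 × 105 = 157.5 mol/s; O₂ fed = 157.5 × 1.799 = 283.3 mol/s.
N₂ fed = 283.3 × 79/21 = 1066 mol/s.
Fuel reacted = 0.855 × 105 → ξ = 89.77 mol/s.
Outlet (n = n₀ + ν ξ):
  CH₃OH: 105 − 1(89.77) = 15.23
  O₂: 283.3 − 1.5(89.77) = 148.7
  N₂: 1066 (inert)
  CO₂: 0 + 1(89.77) = 89.77
  H₂O: 0 + 2(89.77) = 179.5
Total out = 15.23 + 148.7 + 1066 + 89.77 + 179.5 = 1499 mol/s.

1500 mol/s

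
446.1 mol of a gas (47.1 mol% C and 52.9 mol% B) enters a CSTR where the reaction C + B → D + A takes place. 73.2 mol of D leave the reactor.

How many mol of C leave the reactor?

For D: n = n₀ + 1ξ → 73.2 = 0 + 1ξ, giving ξ = 73.2 mol.
Outlet amounts (n = n₀ + ν ξ):
  C: 210.1 − 1(73.2) = 136.9
  B: 236 − 1(73.2) = 162.8
  D: 0 + 1(73.2) = 73.2
  A: 0 + 1(73.2) = 73.2

137 mol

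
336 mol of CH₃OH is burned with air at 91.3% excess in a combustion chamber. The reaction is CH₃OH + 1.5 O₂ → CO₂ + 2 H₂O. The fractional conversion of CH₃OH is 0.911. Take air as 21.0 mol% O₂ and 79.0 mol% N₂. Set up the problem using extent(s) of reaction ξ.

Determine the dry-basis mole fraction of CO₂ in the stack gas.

Stoichiometric O₂ = 1.5 × 336 = 504 mol; O₂ fed = 504 × 1.913 = 964.2 mol.
N₂ fed = 964.2 × 79/21 = 3627 mol.
Fuel reacted = 0.911 × 336 → ξ = 306.1 mol.
Outlet (n = n₀ + ν ξ):
  CH₃OH: 336 − 1(306.1) = 29.9
  O₂: 964.2 − 1.5(306.1) = 505
  N₂: 3627 (inert)
  CO₂: 0 + 1(306.1) = 306.1
  H₂O: 0 + 2(306.1) = 612.2
Dry total = 4468 mol; y_CO₂ (dry) = 306.1 / 4468 = 0.06851.

0.0685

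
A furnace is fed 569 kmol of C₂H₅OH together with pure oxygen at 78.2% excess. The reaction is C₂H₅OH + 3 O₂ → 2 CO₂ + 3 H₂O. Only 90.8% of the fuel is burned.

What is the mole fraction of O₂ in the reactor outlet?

Stoichiometric O₂ = 3 × 569 = 1707 kmol; O₂ fed = 1707 × 1.782 = 3042 kmol.
Fuel reacted = 0.908 × 569 → ξ = 516.7 kmol.
Outlet (n = n₀ + ν ξ):
  C₂H₅OH: 569 − 1(516.7) = 52.35
  O₂: 3042 − 3(516.7) = 1492
  CO₂: 0 + 2(516.7) = 1033
  H₂O: 0 + 3(516.7) = 1550
Total out = 4128 kmol; y_O₂ = 1492 / 4128 = 0.3615.

0.361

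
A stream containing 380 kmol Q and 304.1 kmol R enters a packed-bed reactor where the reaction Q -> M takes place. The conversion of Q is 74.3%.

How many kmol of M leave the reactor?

282 kmol

Q reacted = 0.743 × 380 = 282.3 kmol; ν_Q = −1, so ξ = 282.3/1 = 282.3 kmol.
Outlet amounts (n = n₀ + ν ξ):
  Q: 380 − 1(282.3) = 97.66
  M: 0 + 1(282.3) = 282.3
  R: 304.1 (inert)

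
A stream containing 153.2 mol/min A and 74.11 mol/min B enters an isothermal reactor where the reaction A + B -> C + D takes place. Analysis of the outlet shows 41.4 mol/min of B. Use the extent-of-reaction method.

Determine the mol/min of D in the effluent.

For B: n = n₀ − 1ξ → 41.4 = 74.11 − 1ξ, giving ξ = 32.71 mol/min.
Outlet amounts (n = n₀ + ν ξ):
  A: 153.2 − 1(32.71) = 120.5
  B: 74.11 − 1(32.71) = 41.4
  C: 0 + 1(32.71) = 32.71
  D: 0 + 1(32.71) = 32.71

32.7 mol/min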